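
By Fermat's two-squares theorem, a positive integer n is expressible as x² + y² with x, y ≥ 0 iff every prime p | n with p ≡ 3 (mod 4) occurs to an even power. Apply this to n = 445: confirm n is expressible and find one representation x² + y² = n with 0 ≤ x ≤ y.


Step 1: Factor n = 445 = 5 · 89.
Step 2: Check the mod-4 condition on each prime factor: 5 ≡ 1 (mod 4), exponent 1; 89 ≡ 1 (mod 4), exponent 1.
All primes ≡ 3 (mod 4) appear to even exponent (or don't appear), so by the two-squares theorem n IS expressible as a sum of two squares.
Step 3: Build a representation. Here n = 5 · 89 is a product of primes ≡ 1 (mod 4). Each prime p ≡ 1 (mod 4) is itself a sum of two squares; find a² by testing p − a² for a perfect square:
  5: 5 − 1² = 4 = 2² ⇒ 5 = 1² + 2².
  89: 89 − 1² = 88, 89 − 2² = 85, 89 − 3² = 80, 89 − 4² = 73, 89 − 5² = 64 = 8² ⇒ 89 = 5² + 8².
  Combine using the Brahmagupta–Fibonacci identity (a² + b²)(c² + d²) = (ac − bd)² + (ad + bc)² = (ac + bd)² + (ad − bc)²:
  5 · 89 = 445: from (1² + 2²)(5² + 8²), take (1·5 − 2·8, 1·8 + 2·5) = (5 − 16, 8 + 10) = (-11, 18); dropping signs (only squares matter) gives (11, 18); check 11² + 18² = 121 + 324 = 445 ✓.
Step 4: Order so x ≤ y and verify: 11² + 18² = 121 + 324 = 445 = n. ✓

n = 445 = 11² + 18² (one valid representation with x ≤ y).


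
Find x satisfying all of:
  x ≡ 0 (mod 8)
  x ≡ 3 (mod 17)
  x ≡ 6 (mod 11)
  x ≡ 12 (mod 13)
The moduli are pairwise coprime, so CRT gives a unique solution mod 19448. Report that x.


Product of moduli M = 8 · 17 · 11 · 13 = 19448.
Merge one congruence at a time:
  Start: x ≡ 0 (mod 8).
  Combine with x ≡ 3 (mod 17); new modulus lcm = 136.
    Write x = 0 + 8·t and substitute into x ≡ 3 (mod 17): 8·t ≡ 3 − 0 = 3 (mod 17).
    The inverse of 8 mod 17 is 15 (since 8·15 = 120 = 7·17 + 1), so t ≡ 15·3 = 45 ≡ 11 (mod 17).
    Then x = 0 + 8·11 = 88, valid modulo lcm(8, 17) = 136: x ≡ 88 (mod 136).
  Combine with x ≡ 6 (mod 11); new modulus lcm = 1496.
    Write x = 88 + 136·t and substitute into x ≡ 6 (mod 11): 136·t ≡ 6 − 88 = -82 (mod 11).
    Reduce coefficients mod 11: 4·t ≡ 6 (mod 11).
    The inverse of 4 mod 11 is 3 (since 4·3 = 12 = 1·11 + 1), so t ≡ 3·6 = 18 ≡ 7 (mod 11).
    Then x = 88 + 136·7 = 1040, valid modulo lcm(136, 11) = 1496: x ≡ 1040 (mod 1496).
  Combine with x ≡ 12 (mod 13); new modulus lcm = 19448.
    Write x = 1040 + 1496·t and substitute into x ≡ 12 (mod 13): 1496·t ≡ 12 − 1040 = -1028 (mod 13).
    Reduce coefficients mod 13: 1·t ≡ 12 (mod 13).
    So t ≡ 12 (mod 13).
    Then x = 1040 + 1496·12 = 18992, valid modulo lcm(1496, 13) = 19448: x ≡ 18992 (mod 19448).
Verify against each original: 18992 mod 8 = 0, 18992 mod 17 = 3, 18992 mod 11 = 6, 18992 mod 13 = 12.

x ≡ 18992 (mod 19448).


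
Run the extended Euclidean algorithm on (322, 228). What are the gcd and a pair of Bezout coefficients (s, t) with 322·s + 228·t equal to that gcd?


Euclidean algorithm on (322, 228) — divide until remainder is 0:
  322 = 1 · 228 + 94
  228 = 2 · 94 + 40
  94 = 2 · 40 + 14
  40 = 2 · 14 + 12
  14 = 1 · 12 + 2
  12 = 6 · 2 + 0
gcd(322, 228) = 2.
Track Bezout coefficients alongside the remainders: start with r₀ = 322 = a·1 + b·0 (s = 1, t = 0) and r₁ = 228 = a·0 + b·1 (s = 0, t = 1); each new remainder r_{k+1} = r_{k-1} − q_k·r_k inherits s_{k+1} = s_{k-1} − q_k·s_k, t_{k+1} = t_{k-1} − q_k·t_k, so r_k = a·s_k + b·t_k at every step:
  q = 1: r = 94, s = 1 − 1·0 = 1, t = 0 − 1·1 = -1  (check: 322·1 + 228·(-1) = 94)
  q = 2: r = 40, s = 0 − 2·1 = -2, t = 1 − 2·(-1) = 3  (check: 322·(-2) + 228·3 = 40)
  q = 2: r = 14, s = 1 − 2·(-2) = 5, t = -1 − 2·3 = -7  (check: 322·5 + 228·(-7) = 14)
  q = 2: r = 12, s = -2 − 2·5 = -12, t = 3 − 2·(-7) = 17  (check: 322·(-12) + 228·17 = 12)
  q = 1: r = 2, s = 5 − 1·(-12) = 17, t = -7 − 1·17 = -24  (check: 322·17 + 228·(-24) = 2)
The row with r = 2 (the gcd) gives the Bezout coefficients s = 17, t = -24.
Result: 322 · (17) + 228 · (-24) = 2.

gcd(322, 228) = 2; s = 17, t = -24 (check: 322·17 + 228·(-24) = 2).


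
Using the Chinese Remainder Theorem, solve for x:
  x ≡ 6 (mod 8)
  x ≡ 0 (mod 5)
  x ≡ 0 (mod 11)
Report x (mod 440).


Moduli 8, 5, 11 are pairwise coprime; by CRT there is a unique solution modulo M = 8 · 5 · 11 = 440.
Solve pairwise, accumulating the modulus:
  Start with x ≡ 6 (mod 8).
  Combine with x ≡ 0 (mod 5): since gcd(8, 5) = 1, we get a unique residue mod 40.
    Write x = 6 + 8·t and substitute into x ≡ 0 (mod 5): 8·t ≡ 0 − 6 = -6 (mod 5).
    Reduce coefficients mod 5: 3·t ≡ 4 (mod 5).
    The inverse of 3 mod 5 is 2 (since 3·2 = 6 = 1·5 + 1), so t ≡ 2·4 = 8 ≡ 3 (mod 5).
    Then x = 6 + 8·3 = 30, valid modulo lcm(8, 5) = 40: x ≡ 30 (mod 40).
  Combine with x ≡ 0 (mod 11): since gcd(40, 11) = 1, we get a unique residue mod 440.
    Write x = 30 + 40·t and substitute into x ≡ 0 (mod 11): 40·t ≡ 0 − 30 = -30 (mod 11).
    Reduce coefficients mod 11: 7·t ≡ 3 (mod 11).
    The inverse of 7 mod 11 is 8 (since 7·8 = 56 = 5·11 + 1), so t ≡ 8·3 = 24 ≡ 2 (mod 11).
    Then x = 30 + 40·2 = 110, valid modulo lcm(40, 11) = 440: x ≡ 110 (mod 440).
Verify: 110 mod 8 = 6 ✓, 110 mod 5 = 0 ✓, 110 mod 11 = 0 ✓.

x ≡ 110 (mod 440).


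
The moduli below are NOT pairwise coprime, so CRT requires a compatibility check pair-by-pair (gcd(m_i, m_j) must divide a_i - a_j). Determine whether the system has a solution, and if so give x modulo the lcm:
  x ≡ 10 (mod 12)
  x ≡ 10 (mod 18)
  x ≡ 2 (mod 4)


Moduli 12, 18, 4 are not pairwise coprime, so CRT works modulo lcm(m_i) when all pairwise compatibility conditions hold.
Pairwise compatibility: gcd(m_i, m_j) must divide a_i - a_j for every pair.
Merge one congruence at a time:
  Start: x ≡ 10 (mod 12).
  Combine with x ≡ 10 (mod 18): gcd(12, 18) = 6; 10 - 10 = 0, which IS divisible by 6, so compatible.
    Write x = 10 + 12·t and substitute into x ≡ 10 (mod 18): 12·t ≡ 10 − 10 = 0 (mod 18).
    Divide the congruence (and modulus) by g = 6: 2·t ≡ 0 (mod 3).
    The inverse of 2 mod 3 is 2 (since 2·2 = 4 = 1·3 + 1), so t ≡ 2·0 = 0 ≡ 0 (mod 3).
    Then x = 10 + 12·0 = 10, valid modulo lcm(12, 18) = 36: x ≡ 10 (mod 36).
  Combine with x ≡ 2 (mod 4): gcd(36, 4) = 4; 2 - 10 = -8, which IS divisible by 4, so compatible.
    Write x = 10 + 36·t and substitute into x ≡ 2 (mod 4): 36·t ≡ 2 − 10 = -8 (mod 4).
    Divide the congruence (and modulus) by g = 4: 9·t ≡ -2 (mod 1).
    Modulo 1 every t works; take t = 0.
    Then x = 10 + 36·0 = 10, valid modulo lcm(36, 4) = 36: x ≡ 10 (mod 36).
Verify: 10 mod 12 = 10, 10 mod 18 = 10, 10 mod 4 = 2.

x ≡ 10 (mod 36).


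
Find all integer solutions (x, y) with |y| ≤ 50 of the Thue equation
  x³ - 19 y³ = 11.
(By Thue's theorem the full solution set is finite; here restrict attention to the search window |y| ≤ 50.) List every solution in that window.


The equation is x³ - 19y³ = 11. For fixed y, x³ = 19·y³ + 11, so a solution requires the RHS to be a perfect cube.
Strategy: iterate y from -50 to 50, compute RHS = 19·y³ + 11, and check whether it is a (positive or negative) perfect cube.
Check small values of y:
  y = 0: RHS = 11 is not a perfect cube.
  y = 1: RHS = 30 is not a perfect cube.
  y = -1: RHS = -8 = (-2)³ ⇒ x = -2 works.
  y = 2: RHS = 163 is not a perfect cube.
  y = -2: RHS = -141 is not a perfect cube.
  y = 3: RHS = 524 is not a perfect cube.
  y = -3: RHS = -502 is not a perfect cube.
Continuing the search up to |y| = 50 finds no further solutions beyond those listed.
Collected solutions: (-2, -1).

Solutions (with |y| ≤ 50): (-2, -1).


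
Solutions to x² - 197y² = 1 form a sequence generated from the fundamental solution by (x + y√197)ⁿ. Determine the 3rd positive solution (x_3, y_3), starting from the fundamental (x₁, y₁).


Step 1: Find the fundamental solution (x₁, y₁) of x² - 197y² = 1.
  Expand √197 as a continued fraction. a₀ = ⌊√197⌋ = 14; iterate m_{k+1} = d_k·a_k − m_k, d_{k+1} = (197 − m_{k+1}²)/d_k, a_{k+1} = ⌊(a₀ + m_{k+1})/d_{k+1}⌋ (starting m₀ = 0, d₀ = 1), with convergents p_k = a_k·p_{k-1} + p_{k-2}, q_k = a_k·q_{k-1} + q_{k-2} (p₋₁ = 1, q₋₁ = 0):
  k = 0: a₀ = 14; p₀/q₀ = 14/1; p₀² − 197·q₀² = 196 − 197 = -1.
  k = 1: m = 14, d = 1, a = ⌊(14 + 14)/1⌋ = 28; p/q = (28·14 + 1)/(28·1 + 0) = 393/28; p² − 197·q² = 154449 − 154448 = 1.
  The first convergent with p² − 197·q² = 1 gives the fundamental solution (x₁, y₁) = (393, 28).
Step 2: Apply the recurrence (x_{n+1}, y_{n+1}) = (x₁x_n + 197y₁y_n, x₁y_n + y₁x_n) repeatedly.
  From (x_1, y_1) = (393, 28): x_2 = 393·393 + 197·28·28 = 308897; y_2 = 393·28 + 28·393 = 22008.
  From (x_2, y_2) = (308897, 22008): x_3 = 393·308897 + 197·28·22008 = 242792649; y_3 = 393·22008 + 28·308897 = 17298260.
Step 3: Verify x_3² - 197·y_3² = 58948270408437201 - 58948270408437200 = 1 (should be 1). ✓

(x_1, y_1) = (393, 28); (x_3, y_3) = (242792649, 17298260).


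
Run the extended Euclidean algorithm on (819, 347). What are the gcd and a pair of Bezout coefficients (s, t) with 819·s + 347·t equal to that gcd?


Euclidean algorithm on (819, 347) — divide until remainder is 0:
  819 = 2 · 347 + 125
  347 = 2 · 125 + 97
  125 = 1 · 97 + 28
  97 = 3 · 28 + 13
  28 = 2 · 13 + 2
  13 = 6 · 2 + 1
  2 = 2 · 1 + 0
gcd(819, 347) = 1.
Track Bezout coefficients alongside the remainders: start with r₀ = 819 = a·1 + b·0 (s = 1, t = 0) and r₁ = 347 = a·0 + b·1 (s = 0, t = 1); each new remainder r_{k+1} = r_{k-1} − q_k·r_k inherits s_{k+1} = s_{k-1} − q_k·s_k, t_{k+1} = t_{k-1} − q_k·t_k, so r_k = a·s_k + b·t_k at every step:
  q = 2: r = 125, s = 1 − 2·0 = 1, t = 0 − 2·1 = -2  (check: 819·1 + 347·(-2) = 125)
  q = 2: r = 97, s = 0 − 2·1 = -2, t = 1 − 2·(-2) = 5  (check: 819·(-2) + 347·5 = 97)
  q = 1: r = 28, s = 1 − 1·(-2) = 3, t = -2 − 1·5 = -7  (check: 819·3 + 347·(-7) = 28)
  q = 3: r = 13, s = -2 − 3·3 = -11, t = 5 − 3·(-7) = 26  (check: 819·(-11) + 347·26 = 13)
  q = 2: r = 2, s = 3 − 2·(-11) = 25, t = -7 − 2·26 = -59  (check: 819·25 + 347·(-59) = 2)
  q = 6: r = 1, s = -11 − 6·25 = -161, t = 26 − 6·(-59) = 380  (check: 819·(-161) + 347·380 = 1)
The row with r = 1 (the gcd) gives the Bezout coefficients s = -161, t = 380.
Result: 819 · (-161) + 347 · (380) = 1.

gcd(819, 347) = 1; s = -161, t = 380 (check: 819·(-161) + 347·380 = 1).


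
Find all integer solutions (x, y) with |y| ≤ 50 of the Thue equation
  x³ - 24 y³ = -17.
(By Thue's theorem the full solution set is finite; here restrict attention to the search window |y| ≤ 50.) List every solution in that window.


The equation is x³ - 24y³ = -17. For fixed y, x³ = 24·y³ − 17, so a solution requires the RHS to be a perfect cube.
Strategy: iterate y from -50 to 50, compute RHS = 24·y³ − 17, and check whether it is a (positive or negative) perfect cube.
Check small values of y:
  y = 0: RHS = -17 is not a perfect cube.
  y = 1: RHS = 7 is not a perfect cube.
  y = -1: RHS = -41 is not a perfect cube.
  y = 2: RHS = 175 is not a perfect cube.
  y = -2: RHS = -209 is not a perfect cube.
  y = 3: RHS = 631 is not a perfect cube.
  y = -3: RHS = -665 is not a perfect cube.
Continuing the search up to |y| = 50 finds no solutions either.
No (x, y) in the scanned range satisfies the equation.

No integer solutions with |y| ≤ 50.


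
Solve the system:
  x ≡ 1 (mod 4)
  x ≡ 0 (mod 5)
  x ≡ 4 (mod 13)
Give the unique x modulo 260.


Moduli 4, 5, 13 are pairwise coprime; by CRT there is a unique solution modulo M = 4 · 5 · 13 = 260.
Solve pairwise, accumulating the modulus:
  Start with x ≡ 1 (mod 4).
  Combine with x ≡ 0 (mod 5): since gcd(4, 5) = 1, we get a unique residue mod 20.
    Write x = 1 + 4·t and substitute into x ≡ 0 (mod 5): 4·t ≡ 0 − 1 = -1 (mod 5).
    Reduce coefficients mod 5: 4·t ≡ 4 (mod 5).
    The inverse of 4 mod 5 is 4 (since 4·4 = 16 = 3·5 + 1), so t ≡ 4·4 = 16 ≡ 1 (mod 5).
    Then x = 1 + 4·1 = 5, valid modulo lcm(4, 5) = 20: x ≡ 5 (mod 20).
  Combine with x ≡ 4 (mod 13): since gcd(20, 13) = 1, we get a unique residue mod 260.
    Write x = 5 + 20·t and substitute into x ≡ 4 (mod 13): 20·t ≡ 4 − 5 = -1 (mod 13).
    Reduce coefficients mod 13: 7·t ≡ 12 (mod 13).
    The inverse of 7 mod 13 is 2 (since 7·2 = 14 = 1·13 + 1), so t ≡ 2·12 = 24 ≡ 11 (mod 13).
    Then x = 5 + 20·11 = 225, valid modulo lcm(20, 13) = 260: x ≡ 225 (mod 260).
Verify: 225 mod 4 = 1 ✓, 225 mod 5 = 0 ✓, 225 mod 13 = 4 ✓.

x ≡ 225 (mod 260).


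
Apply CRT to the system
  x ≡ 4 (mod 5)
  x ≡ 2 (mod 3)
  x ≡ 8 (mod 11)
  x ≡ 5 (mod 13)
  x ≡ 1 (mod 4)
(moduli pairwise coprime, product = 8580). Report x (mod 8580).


Product of moduli M = 5 · 3 · 11 · 13 · 4 = 8580.
Merge one congruence at a time:
  Start: x ≡ 4 (mod 5).
  Combine with x ≡ 2 (mod 3); new modulus lcm = 15.
    Write x = 4 + 5·t and substitute into x ≡ 2 (mod 3): 5·t ≡ 2 − 4 = -2 (mod 3).
    Reduce coefficients mod 3: 2·t ≡ 1 (mod 3).
    The inverse of 2 mod 3 is 2 (since 2·2 = 4 = 1·3 + 1), so t ≡ 2·1 = 2 ≡ 2 (mod 3).
    Then x = 4 + 5·2 = 14, valid modulo lcm(5, 3) = 15: x ≡ 14 (mod 15).
  Combine with x ≡ 8 (mod 11); new modulus lcm = 165.
    Write x = 14 + 15·t and substitute into x ≡ 8 (mod 11): 15·t ≡ 8 − 14 = -6 (mod 11).
    Reduce coefficients mod 11: 4·t ≡ 5 (mod 11).
    The inverse of 4 mod 11 is 3 (since 4·3 = 12 = 1·11 + 1), so t ≡ 3·5 = 15 ≡ 4 (mod 11).
    Then x = 14 + 15·4 = 74, valid modulo lcm(15, 11) = 165: x ≡ 74 (mod 165).
  Combine with x ≡ 5 (mod 13); new modulus lcm = 2145.
    Write x = 74 + 165·t and substitute into x ≡ 5 (mod 13): 165·t ≡ 5 − 74 = -69 (mod 13).
    Reduce coefficients mod 13: 9·t ≡ 9 (mod 13).
    The inverse of 9 mod 13 is 3 (since 9·3 = 27 = 2·13 + 1), so t ≡ 3·9 = 27 ≡ 1 (mod 13).
    Then x = 74 + 165·1 = 239, valid modulo lcm(165, 13) = 2145: x ≡ 239 (mod 2145).
  Combine with x ≡ 1 (mod 4); new modulus lcm = 8580.
    Write x = 239 + 2145·t and substitute into x ≡ 1 (mod 4): 2145·t ≡ 1 − 239 = -238 (mod 4).
    Reduce coefficients mod 4: 1·t ≡ 2 (mod 4).
    So t ≡ 2 (mod 4).
    Then x = 239 + 2145·2 = 4529, valid modulo lcm(2145, 4) = 8580: x ≡ 4529 (mod 8580).
Verify against each original: 4529 mod 5 = 4, 4529 mod 3 = 2, 4529 mod 11 = 8, 4529 mod 13 = 5, 4529 mod 4 = 1.

x ≡ 4529 (mod 8580).


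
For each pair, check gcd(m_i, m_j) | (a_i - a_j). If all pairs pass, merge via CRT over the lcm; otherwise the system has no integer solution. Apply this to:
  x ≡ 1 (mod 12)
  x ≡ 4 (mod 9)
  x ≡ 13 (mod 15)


Moduli 12, 9, 15 are not pairwise coprime, so CRT works modulo lcm(m_i) when all pairwise compatibility conditions hold.
Pairwise compatibility: gcd(m_i, m_j) must divide a_i - a_j for every pair.
Merge one congruence at a time:
  Start: x ≡ 1 (mod 12).
  Combine with x ≡ 4 (mod 9): gcd(12, 9) = 3; 4 - 1 = 3, which IS divisible by 3, so compatible.
    Write x = 1 + 12·t and substitute into x ≡ 4 (mod 9): 12·t ≡ 4 − 1 = 3 (mod 9).
    Divide the congruence (and modulus) by g = 3: 4·t ≡ 1 (mod 3).
    Reduce coefficients mod 3: 1·t ≡ 1 (mod 3).
    So t ≡ 1 (mod 3).
    Then x = 1 + 12·1 = 13, valid modulo lcm(12, 9) = 36: x ≡ 13 (mod 36).
  Combine with x ≡ 13 (mod 15): gcd(36, 15) = 3; 13 - 13 = 0, which IS divisible by 3, so compatible.
    Write x = 13 + 36·t and substitute into x ≡ 13 (mod 15): 36·t ≡ 13 − 13 = 0 (mod 15).
    Divide the congruence (and modulus) by g = 3: 12·t ≡ 0 (mod 5).
    Reduce coefficients mod 5: 2·t ≡ 0 (mod 5).
    The inverse of 2 mod 5 is 3 (since 2·3 = 6 = 1·5 + 1), so t ≡ 3·0 = 0 ≡ 0 (mod 5).
    Then x = 13 + 36·0 = 13, valid modulo lcm(36, 15) = 180: x ≡ 13 (mod 180).
Verify: 13 mod 12 = 1, 13 mod 9 = 4, 13 mod 15 = 13.

x ≡ 13 (mod 180).


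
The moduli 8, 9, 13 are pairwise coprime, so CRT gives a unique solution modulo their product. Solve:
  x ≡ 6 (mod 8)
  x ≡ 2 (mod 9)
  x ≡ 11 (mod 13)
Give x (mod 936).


Moduli 8, 9, 13 are pairwise coprime; by CRT there is a unique solution modulo M = 8 · 9 · 13 = 936.
Solve pairwise, accumulating the modulus:
  Start with x ≡ 6 (mod 8).
  Combine with x ≡ 2 (mod 9): since gcd(8, 9) = 1, we get a unique residue mod 72.
    Write x = 6 + 8·t and substitute into x ≡ 2 (mod 9): 8·t ≡ 2 − 6 = -4 (mod 9).
    Reduce coefficients mod 9: 8·t ≡ 5 (mod 9).
    The inverse of 8 mod 9 is 8 (since 8·8 = 64 = 7·9 + 1), so t ≡ 8·5 = 40 ≡ 4 (mod 9).
    Then x = 6 + 8·4 = 38, valid modulo lcm(8, 9) = 72: x ≡ 38 (mod 72).
  Combine with x ≡ 11 (mod 13): since gcd(72, 13) = 1, we get a unique residue mod 936.
    Write x = 38 + 72·t and substitute into x ≡ 11 (mod 13): 72·t ≡ 11 − 38 = -27 (mod 13).
    Reduce coefficients mod 13: 7·t ≡ 12 (mod 13).
    The inverse of 7 mod 13 is 2 (since 7·2 = 14 = 1·13 + 1), so t ≡ 2·12 = 24 ≡ 11 (mod 13).
    Then x = 38 + 72·11 = 830, valid modulo lcm(72, 13) = 936: x ≡ 830 (mod 936).
Verify: 830 mod 8 = 6 ✓, 830 mod 9 = 2 ✓, 830 mod 13 = 11 ✓.

x ≡ 830 (mod 936).


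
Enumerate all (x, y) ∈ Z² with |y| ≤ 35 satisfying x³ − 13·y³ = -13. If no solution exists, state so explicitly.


The equation is x³ - 13y³ = -13. For fixed y, x³ = 13·y³ − 13, so a solution requires the RHS to be a perfect cube.
Strategy: iterate y from -35 to 35, compute RHS = 13·y³ − 13, and check whether it is a (positive or negative) perfect cube.
Check small values of y:
  y = 0: RHS = -13 is not a perfect cube.
  y = 1: RHS = 0 = (0)³ ⇒ x = 0 works.
  y = -1: RHS = -26 is not a perfect cube.
  y = 2: RHS = 91 is not a perfect cube.
  y = -2: RHS = -117 is not a perfect cube.
  y = 3: RHS = 338 is not a perfect cube.
  y = -3: RHS = -364 is not a perfect cube.
Continuing the search up to |y| = 35 finds no further solutions beyond those listed.
Collected solutions: (0, 1).

Solutions (with |y| ≤ 35): (0, 1).


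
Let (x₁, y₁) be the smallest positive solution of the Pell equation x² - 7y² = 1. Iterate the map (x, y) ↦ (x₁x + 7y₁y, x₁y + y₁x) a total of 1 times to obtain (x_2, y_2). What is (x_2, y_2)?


Step 1: Find the fundamental solution (x₁, y₁) of x² - 7y² = 1.
  Expand √7 as a continued fraction. a₀ = ⌊√7⌋ = 2; iterate m_{k+1} = d_k·a_k − m_k, d_{k+1} = (7 − m_{k+1}²)/d_k, a_{k+1} = ⌊(a₀ + m_{k+1})/d_{k+1}⌋ (starting m₀ = 0, d₀ = 1), with convergents p_k = a_k·p_{k-1} + p_{k-2}, q_k = a_k·q_{k-1} + q_{k-2} (p₋₁ = 1, q₋₁ = 0):
  k = 0: a₀ = 2; p₀/q₀ = 2/1; p₀² − 7·q₀² = 4 − 7 = -3.
  k = 1: m = 2, d = 3, a = ⌊(2 + 2)/3⌋ = 1; p/q = (1·2 + 1)/(1·1 + 0) = 3/1; p² − 7·q² = 9 − 7 = 2.
  k = 2: m = 1, d = 2, a = ⌊(2 + 1)/2⌋ = 1; p/q = (1·3 + 2)/(1·1 + 1) = 5/2; p² − 7·q² = 25 − 28 = -3.
  k = 3: m = 1, d = 3, a = ⌊(2 + 1)/3⌋ = 1; p/q = (1·5 + 3)/(1·2 + 1) = 8/3; p² − 7·q² = 64 − 63 = 1.
  The first convergent with p² − 7·q² = 1 gives the fundamental solution (x₁, y₁) = (8, 3).
Step 2: Apply the recurrence (x_{n+1}, y_{n+1}) = (x₁x_n + 7y₁y_n, x₁y_n + y₁x_n) repeatedly.
  From (x_1, y_1) = (8, 3): x_2 = 8·8 + 7·3·3 = 127; y_2 = 8·3 + 3·8 = 48.
Step 3: Verify x_2² - 7·y_2² = 16129 - 16128 = 1 (should be 1). ✓

(x_1, y_1) = (8, 3); (x_2, y_2) = (127, 48).


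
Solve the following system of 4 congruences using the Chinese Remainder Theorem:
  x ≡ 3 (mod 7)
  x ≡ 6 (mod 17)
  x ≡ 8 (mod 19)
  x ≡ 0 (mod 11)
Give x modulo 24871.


Product of moduli M = 7 · 17 · 19 · 11 = 24871.
Merge one congruence at a time:
  Start: x ≡ 3 (mod 7).
  Combine with x ≡ 6 (mod 17); new modulus lcm = 119.
    Write x = 3 + 7·t and substitute into x ≡ 6 (mod 17): 7·t ≡ 6 − 3 = 3 (mod 17).
    The inverse of 7 mod 17 is 5 (since 7·5 = 35 = 2·17 + 1), so t ≡ 5·3 = 15 ≡ 15 (mod 17).
    Then x = 3 + 7·15 = 108, valid modulo lcm(7, 17) = 119: x ≡ 108 (mod 119).
  Combine with x ≡ 8 (mod 19); new modulus lcm = 2261.
    Write x = 108 + 119·t and substitute into x ≡ 8 (mod 19): 119·t ≡ 8 − 108 = -100 (mod 19).
    Reduce coefficients mod 19: 5·t ≡ 14 (mod 19).
    The inverse of 5 mod 19 is 4 (since 5·4 = 20 = 1·19 + 1), so t ≡ 4·14 = 56 ≡ 18 (mod 19).
    Then x = 108 + 119·18 = 2250, valid modulo lcm(119, 19) = 2261: x ≡ 2250 (mod 2261).
  Combine with x ≡ 0 (mod 11); new modulus lcm = 24871.
    Write x = 2250 + 2261·t and substitute into x ≡ 0 (mod 11): 2261·t ≡ 0 − 2250 = -2250 (mod 11).
    Reduce coefficients mod 11: 6·t ≡ 5 (mod 11).
    The inverse of 6 mod 11 is 2 (since 6·2 = 12 = 1·11 + 1), so t ≡ 2·5 = 10 ≡ 10 (mod 11).
    Then x = 2250 + 2261·10 = 24860, valid modulo lcm(2261, 11) = 24871: x ≡ 24860 (mod 24871).
Verify against each original: 24860 mod 7 = 3, 24860 mod 17 = 6, 24860 mod 19 = 8, 24860 mod 11 = 0.

x ≡ 24860 (mod 24871).


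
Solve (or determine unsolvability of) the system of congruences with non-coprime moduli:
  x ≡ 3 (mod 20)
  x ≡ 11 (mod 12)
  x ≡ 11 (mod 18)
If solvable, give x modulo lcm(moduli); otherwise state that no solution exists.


Moduli 20, 12, 18 are not pairwise coprime, so CRT works modulo lcm(m_i) when all pairwise compatibility conditions hold.
Pairwise compatibility: gcd(m_i, m_j) must divide a_i - a_j for every pair.
Merge one congruence at a time:
  Start: x ≡ 3 (mod 20).
  Combine with x ≡ 11 (mod 12): gcd(20, 12) = 4; 11 - 3 = 8, which IS divisible by 4, so compatible.
    Write x = 3 + 20·t and substitute into x ≡ 11 (mod 12): 20·t ≡ 11 − 3 = 8 (mod 12).
    Divide the congruence (and modulus) by g = 4: 5·t ≡ 2 (mod 3).
    Reduce coefficients mod 3: 2·t ≡ 2 (mod 3).
    The inverse of 2 mod 3 is 2 (since 2·2 = 4 = 1·3 + 1), so t ≡ 2·2 = 4 ≡ 1 (mod 3).
    Then x = 3 + 20·1 = 23, valid modulo lcm(20, 12) = 60: x ≡ 23 (mod 60).
  Combine with x ≡ 11 (mod 18): gcd(60, 18) = 6; 11 - 23 = -12, which IS divisible by 6, so compatible.
    Write x = 23 + 60·t and substitute into x ≡ 11 (mod 18): 60·t ≡ 11 − 23 = -12 (mod 18).
    Divide the congruence (and modulus) by g = 6: 10·t ≡ -2 (mod 3).
    Reduce coefficients mod 3: 1·t ≡ 1 (mod 3).
    So t ≡ 1 (mod 3).
    Then x = 23 + 60·1 = 83, valid modulo lcm(60, 18) = 180: x ≡ 83 (mod 180).
Verify: 83 mod 20 = 3, 83 mod 12 = 11, 83 mod 18 = 11.

x ≡ 83 (mod 180).


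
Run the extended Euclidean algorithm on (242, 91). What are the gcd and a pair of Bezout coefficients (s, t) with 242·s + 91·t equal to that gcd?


Euclidean algorithm on (242, 91) — divide until remainder is 0:
  242 = 2 · 91 + 60
  91 = 1 · 60 + 31
  60 = 1 · 31 + 29
  31 = 1 · 29 + 2
  29 = 14 · 2 + 1
  2 = 2 · 1 + 0
gcd(242, 91) = 1.
Track Bezout coefficients alongside the remainders: start with r₀ = 242 = a·1 + b·0 (s = 1, t = 0) and r₁ = 91 = a·0 + b·1 (s = 0, t = 1); each new remainder r_{k+1} = r_{k-1} − q_k·r_k inherits s_{k+1} = s_{k-1} − q_k·s_k, t_{k+1} = t_{k-1} − q_k·t_k, so r_k = a·s_k + b·t_k at every step:
  q = 2: r = 60, s = 1 − 2·0 = 1, t = 0 − 2·1 = -2  (check: 242·1 + 91·(-2) = 60)
  q = 1: r = 31, s = 0 − 1·1 = -1, t = 1 − 1·(-2) = 3  (check: 242·(-1) + 91·3 = 31)
  q = 1: r = 29, s = 1 − 1·(-1) = 2, t = -2 − 1·3 = -5  (check: 242·2 + 91·(-5) = 29)
  q = 1: r = 2, s = -1 − 1·2 = -3, t = 3 − 1·(-5) = 8  (check: 242·(-3) + 91·8 = 2)
  q = 14: r = 1, s = 2 − 14·(-3) = 44, t = -5 − 14·8 = -117  (check: 242·44 + 91·(-117) = 1)
The row with r = 1 (the gcd) gives the Bezout coefficients s = 44, t = -117.
Result: 242 · (44) + 91 · (-117) = 1.

gcd(242, 91) = 1; s = 44, t = -117 (check: 242·44 + 91·(-117) = 1).


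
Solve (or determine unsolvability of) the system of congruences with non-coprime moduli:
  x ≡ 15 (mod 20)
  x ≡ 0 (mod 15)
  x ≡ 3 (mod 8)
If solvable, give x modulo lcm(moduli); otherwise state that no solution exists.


Moduli 20, 15, 8 are not pairwise coprime, so CRT works modulo lcm(m_i) when all pairwise compatibility conditions hold.
Pairwise compatibility: gcd(m_i, m_j) must divide a_i - a_j for every pair.
Merge one congruence at a time:
  Start: x ≡ 15 (mod 20).
  Combine with x ≡ 0 (mod 15): gcd(20, 15) = 5; 0 - 15 = -15, which IS divisible by 5, so compatible.
    Write x = 15 + 20·t and substitute into x ≡ 0 (mod 15): 20·t ≡ 0 − 15 = -15 (mod 15).
    Divide the congruence (and modulus) by g = 5: 4·t ≡ -3 (mod 3).
    Reduce coefficients mod 3: 1·t ≡ 0 (mod 3).
    So t ≡ 0 (mod 3).
    Then x = 15 + 20·0 = 15, valid modulo lcm(20, 15) = 60: x ≡ 15 (mod 60).
  Combine with x ≡ 3 (mod 8): gcd(60, 8) = 4; 3 - 15 = -12, which IS divisible by 4, so compatible.
    Write x = 15 + 60·t and substitute into x ≡ 3 (mod 8): 60·t ≡ 3 − 15 = -12 (mod 8).
    Divide the congruence (and modulus) by g = 4: 15·t ≡ -3 (mod 2).
    Reduce coefficients mod 2: 1·t ≡ 1 (mod 2).
    So t ≡ 1 (mod 2).
    Then x = 15 + 60·1 = 75, valid modulo lcm(60, 8) = 120: x ≡ 75 (mod 120).
Verify: 75 mod 20 = 15, 75 mod 15 = 0, 75 mod 8 = 3.

x ≡ 75 (mod 120).


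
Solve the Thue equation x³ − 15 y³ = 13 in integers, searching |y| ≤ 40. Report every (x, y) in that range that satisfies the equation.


The equation is x³ - 15y³ = 13. For fixed y, x³ = 15·y³ + 13, so a solution requires the RHS to be a perfect cube.
Strategy: iterate y from -40 to 40, compute RHS = 15·y³ + 13, and check whether it is a (positive or negative) perfect cube.
Check small values of y:
  y = 0: RHS = 13 is not a perfect cube.
  y = 1: RHS = 28 is not a perfect cube.
  y = -1: RHS = -2 is not a perfect cube.
  y = 2: RHS = 133 is not a perfect cube.
  y = -2: RHS = -107 is not a perfect cube.
  y = 3: RHS = 418 is not a perfect cube.
  y = -3: RHS = -392 is not a perfect cube.
Continuing the search up to |y| = 40 finds no solutions either.
No (x, y) in the scanned range satisfies the equation.

No integer solutions with |y| ≤ 40.


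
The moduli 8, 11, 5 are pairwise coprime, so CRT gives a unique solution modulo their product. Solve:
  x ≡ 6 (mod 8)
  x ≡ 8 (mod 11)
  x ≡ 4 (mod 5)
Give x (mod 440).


Moduli 8, 11, 5 are pairwise coprime; by CRT there is a unique solution modulo M = 8 · 11 · 5 = 440.
Solve pairwise, accumulating the modulus:
  Start with x ≡ 6 (mod 8).
  Combine with x ≡ 8 (mod 11): since gcd(8, 11) = 1, we get a unique residue mod 88.
    Write x = 6 + 8·t and substitute into x ≡ 8 (mod 11): 8·t ≡ 8 − 6 = 2 (mod 11).
    The inverse of 8 mod 11 is 7 (since 8·7 = 56 = 5·11 + 1), so t ≡ 7·2 = 14 ≡ 3 (mod 11).
    Then x = 6 + 8·3 = 30, valid modulo lcm(8, 11) = 88: x ≡ 30 (mod 88).
  Combine with x ≡ 4 (mod 5): since gcd(88, 5) = 1, we get a unique residue mod 440.
    Write x = 30 + 88·t and substitute into x ≡ 4 (mod 5): 88·t ≡ 4 − 30 = -26 (mod 5).
    Reduce coefficients mod 5: 3·t ≡ 4 (mod 5).
    The inverse of 3 mod 5 is 2 (since 3·2 = 6 = 1·5 + 1), so t ≡ 2·4 = 8 ≡ 3 (mod 5).
    Then x = 30 + 88·3 = 294, valid modulo lcm(88, 5) = 440: x ≡ 294 (mod 440).
Verify: 294 mod 8 = 6 ✓, 294 mod 11 = 8 ✓, 294 mod 5 = 4 ✓.

x ≡ 294 (mod 440).


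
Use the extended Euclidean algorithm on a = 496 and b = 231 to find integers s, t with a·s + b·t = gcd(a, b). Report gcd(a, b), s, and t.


Euclidean algorithm on (496, 231) — divide until remainder is 0:
  496 = 2 · 231 + 34
  231 = 6 · 34 + 27
  34 = 1 · 27 + 7
  27 = 3 · 7 + 6
  7 = 1 · 6 + 1
  6 = 6 · 1 + 0
gcd(496, 231) = 1.
Track Bezout coefficients alongside the remainders: start with r₀ = 496 = a·1 + b·0 (s = 1, t = 0) and r₁ = 231 = a·0 + b·1 (s = 0, t = 1); each new remainder r_{k+1} = r_{k-1} − q_k·r_k inherits s_{k+1} = s_{k-1} − q_k·s_k, t_{k+1} = t_{k-1} − q_k·t_k, so r_k = a·s_k + b·t_k at every step:
  q = 2: r = 34, s = 1 − 2·0 = 1, t = 0 − 2·1 = -2  (check: 496·1 + 231·(-2) = 34)
  q = 6: r = 27, s = 0 − 6·1 = -6, t = 1 − 6·(-2) = 13  (check: 496·(-6) + 231·13 = 27)
  q = 1: r = 7, s = 1 − 1·(-6) = 7, t = -2 − 1·13 = -15  (check: 496·7 + 231·(-15) = 7)
  q = 3: r = 6, s = -6 − 3·7 = -27, t = 13 − 3·(-15) = 58  (check: 496·(-27) + 231·58 = 6)
  q = 1: r = 1, s = 7 − 1·(-27) = 34, t = -15 − 1·58 = -73  (check: 496·34 + 231·(-73) = 1)
The row with r = 1 (the gcd) gives the Bezout coefficients s = 34, t = -73.
Result: 496 · (34) + 231 · (-73) = 1.

gcd(496, 231) = 1; s = 34, t = -73 (check: 496·34 + 231·(-73) = 1).


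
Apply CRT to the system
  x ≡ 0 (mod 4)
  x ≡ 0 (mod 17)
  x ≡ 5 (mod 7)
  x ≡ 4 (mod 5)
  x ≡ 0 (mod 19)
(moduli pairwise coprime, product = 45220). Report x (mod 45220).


Product of moduli M = 4 · 17 · 7 · 5 · 19 = 45220.
Merge one congruence at a time:
  Start: x ≡ 0 (mod 4).
  Combine with x ≡ 0 (mod 17); new modulus lcm = 68.
    Write x = 0 + 4·t and substitute into x ≡ 0 (mod 17): 4·t ≡ 0 − 0 = 0 (mod 17).
    The inverse of 4 mod 17 is 13 (since 4·13 = 52 = 3·17 + 1), so t ≡ 13·0 = 0 ≡ 0 (mod 17).
    Then x = 0 + 4·0 = 0, valid modulo lcm(4, 17) = 68: x ≡ 0 (mod 68).
  Combine with x ≡ 5 (mod 7); new modulus lcm = 476.
    Write x = 0 + 68·t and substitute into x ≡ 5 (mod 7): 68·t ≡ 5 − 0 = 5 (mod 7).
    Reduce coefficients mod 7: 5·t ≡ 5 (mod 7).
    The inverse of 5 mod 7 is 3 (since 5·3 = 15 = 2·7 + 1), so t ≡ 3·5 = 15 ≡ 1 (mod 7).
    Then x = 0 + 68·1 = 68, valid modulo lcm(68, 7) = 476: x ≡ 68 (mod 476).
  Combine with x ≡ 4 (mod 5); new modulus lcm = 2380.
    Write x = 68 + 476·t and substitute into x ≡ 4 (mod 5): 476·t ≡ 4 − 68 = -64 (mod 5).
    Reduce coefficients mod 5: 1·t ≡ 1 (mod 5).
    So t ≡ 1 (mod 5).
    Then x = 68 + 476·1 = 544, valid modulo lcm(476, 5) = 2380: x ≡ 544 (mod 2380).
  Combine with x ≡ 0 (mod 19); new modulus lcm = 45220.
    Write x = 544 + 2380·t and substitute into x ≡ 0 (mod 19): 2380·t ≡ 0 − 544 = -544 (mod 19).
    Reduce coefficients mod 19: 5·t ≡ 7 (mod 19).
    The inverse of 5 mod 19 is 4 (since 5·4 = 20 = 1·19 + 1), so t ≡ 4·7 = 28 ≡ 9 (mod 19).
    Then x = 544 + 2380·9 = 21964, valid modulo lcm(2380, 19) = 45220: x ≡ 21964 (mod 45220).
Verify against each original: 21964 mod 4 = 0, 21964 mod 17 = 0, 21964 mod 7 = 5, 21964 mod 5 = 4, 21964 mod 19 = 0.

x ≡ 21964 (mod 45220).


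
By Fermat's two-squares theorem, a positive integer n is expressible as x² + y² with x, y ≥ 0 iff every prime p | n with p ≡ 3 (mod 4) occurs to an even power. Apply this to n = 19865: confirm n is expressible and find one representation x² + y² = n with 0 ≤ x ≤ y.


Step 1: Factor n = 19865 = 5 · 29 · 137.
Step 2: Check the mod-4 condition on each prime factor: 5 ≡ 1 (mod 4), exponent 1; 29 ≡ 1 (mod 4), exponent 1; 137 ≡ 1 (mod 4), exponent 1.
All primes ≡ 3 (mod 4) appear to even exponent (or don't appear), so by the two-squares theorem n IS expressible as a sum of two squares.
Step 3: Build a representation. Here n = 5 · 29 · 137 is a product of primes ≡ 1 (mod 4). Each prime p ≡ 1 (mod 4) is itself a sum of two squares; find a² by testing p − a² for a perfect square:
  5: 5 − 1² = 4 = 2² ⇒ 5 = 1² + 2².
  29: 29 − 1² = 28, 29 − 2² = 25 = 5² ⇒ 29 = 2² + 5².
  137: 137 − 1² = 136, 137 − 2² = 133, 137 − 3² = 128, 137 − 4² = 121 = 11² ⇒ 137 = 4² + 11².
  Combine using the Brahmagupta–Fibonacci identity (a² + b²)(c² + d²) = (ac − bd)² + (ad + bc)² = (ac + bd)² + (ad − bc)²:
  5 · 29 = 145: from (1² + 2²)(2² + 5²), take (1·2 − 2·5, 1·5 + 2·2) = (2 − 10, 5 + 4) = (-8, 9); dropping signs (only squares matter) gives (8, 9); check 8² + 9² = 64 + 81 = 145 ✓.
  145 · 137 = 19865: from (8² + 9²)(4² + 11²), take (8·4 − 9·11, 8·11 + 9·4) = (32 − 99, 88 + 36) = (-67, 124); dropping signs (only squares matter) gives (67, 124); check 67² + 124² = 4489 + 15376 = 19865 ✓.
Step 4: Order so x ≤ y and verify: 67² + 124² = 4489 + 15376 = 19865 = n. ✓

n = 19865 = 67² + 124² (one valid representation with x ≤ y).


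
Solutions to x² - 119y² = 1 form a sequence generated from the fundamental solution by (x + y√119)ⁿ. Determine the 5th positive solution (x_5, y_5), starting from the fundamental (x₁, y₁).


Step 1: Find the fundamental solution (x₁, y₁) of x² - 119y² = 1.
  Expand √119 as a continued fraction. a₀ = ⌊√119⌋ = 10; iterate m_{k+1} = d_k·a_k − m_k, d_{k+1} = (119 − m_{k+1}²)/d_k, a_{k+1} = ⌊(a₀ + m_{k+1})/d_{k+1}⌋ (starting m₀ = 0, d₀ = 1), with convergents p_k = a_k·p_{k-1} + p_{k-2}, q_k = a_k·q_{k-1} + q_{k-2} (p₋₁ = 1, q₋₁ = 0):
  k = 0: a₀ = 10; p₀/q₀ = 10/1; p₀² − 119·q₀² = 100 − 119 = -19.
  k = 1: m = 10, d = 19, a = ⌊(10 + 10)/19⌋ = 1; p/q = (1·10 + 1)/(1·1 + 0) = 11/1; p² − 119·q² = 121 − 119 = 2.
  k = 2: m = 9, d = 2, a = ⌊(10 + 9)/2⌋ = 9; p/q = (9·11 + 10)/(9·1 + 1) = 109/10; p² − 119·q² = 11881 − 11900 = -19.
  k = 3: m = 9, d = 19, a = ⌊(10 + 9)/19⌋ = 1; p/q = (1·109 + 11)/(1·10 + 1) = 120/11; p² − 119·q² = 14400 − 14399 = 1.
  The first convergent with p² − 119·q² = 1 gives the fundamental solution (x₁, y₁) = (120, 11).
Step 2: Apply the recurrence (x_{n+1}, y_{n+1}) = (x₁x_n + 119y₁y_n, x₁y_n + y₁x_n) repeatedly.
  From (x_1, y_1) = (120, 11): x_2 = 120·120 + 119·11·11 = 28799; y_2 = 120·11 + 11·120 = 2640.
  From (x_2, y_2) = (28799, 2640): x_3 = 120·28799 + 119·11·2640 = 6911640; y_3 = 120·2640 + 11·28799 = 633589.
  From (x_3, y_3) = (6911640, 633589): x_4 = 120·6911640 + 119·11·633589 = 1658764801; y_4 = 120·633589 + 11·6911640 = 152058720.
  From (x_4, y_4) = (1658764801, 152058720): x_5 = 120·1658764801 + 119·11·152058720 = 398096640600; y_5 = 120·152058720 + 11·1658764801 = 36493459211.
Step 3: Verify x_5² - 119·y_5² = 158480935257005568360000 - 158480935257005568359999 = 1 (should be 1). ✓

(x_1, y_1) = (120, 11); (x_5, y_5) = (398096640600, 36493459211).


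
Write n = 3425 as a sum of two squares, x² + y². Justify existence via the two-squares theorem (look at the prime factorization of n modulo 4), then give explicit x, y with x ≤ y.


Step 1: Factor n = 3425 = 5^2 · 137.
Step 2: Check the mod-4 condition on each prime factor: 5 ≡ 1 (mod 4), exponent 2; 137 ≡ 1 (mod 4), exponent 1.
All primes ≡ 3 (mod 4) appear to even exponent (or don't appear), so by the two-squares theorem n IS expressible as a sum of two squares.
Step 3: Build a representation. Here n = 5 · 5 · 137 is a product of primes ≡ 1 (mod 4). Each prime p ≡ 1 (mod 4) is itself a sum of two squares; find a² by testing p − a² for a perfect square:
  5: 5 − 1² = 4 = 2² ⇒ 5 = 1² + 2².
  137: 137 − 1² = 136, 137 − 2² = 133, 137 − 3² = 128, 137 − 4² = 121 = 11² ⇒ 137 = 4² + 11².
  Combine using the Brahmagupta–Fibonacci identity (a² + b²)(c² + d²) = (ac − bd)² + (ad + bc)² = (ac + bd)² + (ad − bc)²:
  5 · 5 = 25: from (1² + 2²)(1² + 2²), take (1·1 − 2·2, 1·2 + 2·1) = (1 − 4, 2 + 2) = (-3, 4); dropping signs (only squares matter) gives (3, 4); check 3² + 4² = 9 + 16 = 25 ✓.
  25 · 137 = 3425: from (3² + 4²)(4² + 11²), take (3·4 − 4·11, 3·11 + 4·4) = (12 − 44, 33 + 16) = (-32, 49); dropping signs (only squares matter) gives (32, 49); check 32² + 49² = 1024 + 2401 = 3425 ✓.
Step 4: Order so x ≤ y and verify: 32² + 49² = 1024 + 2401 = 3425 = n. ✓

n = 3425 = 32² + 49² (one valid representation with x ≤ y).


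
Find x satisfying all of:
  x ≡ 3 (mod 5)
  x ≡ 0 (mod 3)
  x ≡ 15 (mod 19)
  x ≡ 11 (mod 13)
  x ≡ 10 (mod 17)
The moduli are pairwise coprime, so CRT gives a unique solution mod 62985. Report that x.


Product of moduli M = 5 · 3 · 19 · 13 · 17 = 62985.
Merge one congruence at a time:
  Start: x ≡ 3 (mod 5).
  Combine with x ≡ 0 (mod 3); new modulus lcm = 15.
    Write x = 3 + 5·t and substitute into x ≡ 0 (mod 3): 5·t ≡ 0 − 3 = -3 (mod 3).
    Reduce coefficients mod 3: 2·t ≡ 0 (mod 3).
    The inverse of 2 mod 3 is 2 (since 2·2 = 4 = 1·3 + 1), so t ≡ 2·0 = 0 ≡ 0 (mod 3).
    Then x = 3 + 5·0 = 3, valid modulo lcm(5, 3) = 15: x ≡ 3 (mod 15).
  Combine with x ≡ 15 (mod 19); new modulus lcm = 285.
    Write x = 3 + 15·t and substitute into x ≡ 15 (mod 19): 15·t ≡ 15 − 3 = 12 (mod 19).
    The inverse of 15 mod 19 is 14 (since 15·14 = 210 = 11·19 + 1), so t ≡ 14·12 = 168 ≡ 16 (mod 19).
    Then x = 3 + 15·16 = 243, valid modulo lcm(15, 19) = 285: x ≡ 243 (mod 285).
  Combine with x ≡ 11 (mod 13); new modulus lcm = 3705.
    Write x = 243 + 285·t and substitute into x ≡ 11 (mod 13): 285·t ≡ 11 − 243 = -232 (mod 13).
    Reduce coefficients mod 13: 12·t ≡ 2 (mod 13).
    The inverse of 12 mod 13 is 12 (since 12·12 = 144 = 11·13 + 1), so t ≡ 12·2 = 24 ≡ 11 (mod 13).
    Then x = 243 + 285·11 = 3378, valid modulo lcm(285, 13) = 3705: x ≡ 3378 (mod 3705).
  Combine with x ≡ 10 (mod 17); new modulus lcm = 62985.
    Write x = 3378 + 3705·t and substitute into x ≡ 10 (mod 17): 3705·t ≡ 10 − 3378 = -3368 (mod 17).
    Reduce coefficients mod 17: 16·t ≡ 15 (mod 17).
    The inverse of 16 mod 17 is 16 (since 16·16 = 256 = 15·17 + 1), so t ≡ 16·15 = 240 ≡ 2 (mod 17).
    Then x = 3378 + 3705·2 = 10788, valid modulo lcm(3705, 17) = 62985: x ≡ 10788 (mod 62985).
Verify against each original: 10788 mod 5 = 3, 10788 mod 3 = 0, 10788 mod 19 = 15, 10788 mod 13 = 11, 10788 mod 17 = 10.

x ≡ 10788 (mod 62985).


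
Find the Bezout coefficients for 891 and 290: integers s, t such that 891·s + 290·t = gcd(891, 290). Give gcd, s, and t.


Euclidean algorithm on (891, 290) — divide until remainder is 0:
  891 = 3 · 290 + 21
  290 = 13 · 21 + 17
  21 = 1 · 17 + 4
  17 = 4 · 4 + 1
  4 = 4 · 1 + 0
gcd(891, 290) = 1.
Track Bezout coefficients alongside the remainders: start with r₀ = 891 = a·1 + b·0 (s = 1, t = 0) and r₁ = 290 = a·0 + b·1 (s = 0, t = 1); each new remainder r_{k+1} = r_{k-1} − q_k·r_k inherits s_{k+1} = s_{k-1} − q_k·s_k, t_{k+1} = t_{k-1} − q_k·t_k, so r_k = a·s_k + b·t_k at every step:
  q = 3: r = 21, s = 1 − 3·0 = 1, t = 0 − 3·1 = -3  (check: 891·1 + 290·(-3) = 21)
  q = 13: r = 17, s = 0 − 13·1 = -13, t = 1 − 13·(-3) = 40  (check: 891·(-13) + 290·40 = 17)
  q = 1: r = 4, s = 1 − 1·(-13) = 14, t = -3 − 1·40 = -43  (check: 891·14 + 290·(-43) = 4)
  q = 4: r = 1, s = -13 − 4·14 = -69, t = 40 − 4·(-43) = 212  (check: 891·(-69) + 290·212 = 1)
The row with r = 1 (the gcd) gives the Bezout coefficients s = -69, t = 212.
Result: 891 · (-69) + 290 · (212) = 1.

gcd(891, 290) = 1; s = -69, t = 212 (check: 891·(-69) + 290·212 = 1).


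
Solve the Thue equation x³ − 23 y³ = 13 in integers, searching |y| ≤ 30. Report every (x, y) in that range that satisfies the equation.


The equation is x³ - 23y³ = 13. For fixed y, x³ = 23·y³ + 13, so a solution requires the RHS to be a perfect cube.
Strategy: iterate y from -30 to 30, compute RHS = 23·y³ + 13, and check whether it is a (positive or negative) perfect cube.
Check small values of y:
  y = 0: RHS = 13 is not a perfect cube.
  y = 1: RHS = 36 is not a perfect cube.
  y = -1: RHS = -10 is not a perfect cube.
  y = 2: RHS = 197 is not a perfect cube.
  y = -2: RHS = -171 is not a perfect cube.
  y = 3: RHS = 634 is not a perfect cube.
  y = -3: RHS = -608 is not a perfect cube.
Continuing the search up to |y| = 30 finds no solutions either.
No (x, y) in the scanned range satisfies the equation.

No integer solutions with |y| ≤ 30.


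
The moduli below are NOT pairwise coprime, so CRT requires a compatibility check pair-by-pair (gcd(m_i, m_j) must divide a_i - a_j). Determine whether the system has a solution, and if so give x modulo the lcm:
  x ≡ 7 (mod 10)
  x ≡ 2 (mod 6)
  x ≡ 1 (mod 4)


Moduli 10, 6, 4 are not pairwise coprime, so CRT works modulo lcm(m_i) when all pairwise compatibility conditions hold.
Pairwise compatibility: gcd(m_i, m_j) must divide a_i - a_j for every pair.
Merge one congruence at a time:
  Start: x ≡ 7 (mod 10).
  Combine with x ≡ 2 (mod 6): gcd(10, 6) = 2, and 2 - 7 = -5 is NOT divisible by 2.
    ⇒ system is inconsistent (no integer solution).

No solution (the system is inconsistent).
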